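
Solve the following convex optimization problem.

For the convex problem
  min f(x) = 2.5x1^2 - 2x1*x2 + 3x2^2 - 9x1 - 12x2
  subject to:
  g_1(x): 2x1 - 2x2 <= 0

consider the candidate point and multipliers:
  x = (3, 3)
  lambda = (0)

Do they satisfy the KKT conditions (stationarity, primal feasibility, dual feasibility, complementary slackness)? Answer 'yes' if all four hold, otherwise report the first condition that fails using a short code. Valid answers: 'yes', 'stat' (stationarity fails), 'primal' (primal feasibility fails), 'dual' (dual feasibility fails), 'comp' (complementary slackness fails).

Gradient of f: grad f(x) = Q x + c = (0, 0)
Constraint values g_i(x) = a_i^T x - b_i:
  g_1((3, 3)) = 0
Stationarity residual: grad f(x) + sum_i lambda_i a_i = (0, 0)
  -> stationarity OK
Primal feasibility (all g_i <= 0): OK
Dual feasibility (all lambda_i >= 0): OK
Complementary slackness (lambda_i * g_i(x) = 0 for all i): OK

Verdict: yes, KKT holds.

yes


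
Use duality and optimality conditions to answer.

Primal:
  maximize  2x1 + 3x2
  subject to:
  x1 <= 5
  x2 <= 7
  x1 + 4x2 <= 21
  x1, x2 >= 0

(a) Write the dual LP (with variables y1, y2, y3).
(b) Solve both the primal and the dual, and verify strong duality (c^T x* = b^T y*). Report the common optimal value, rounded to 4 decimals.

The standard primal-dual pair for 'max c^T x s.t. A x <= b, x >= 0' is:
  Dual:  min b^T y  s.t.  A^T y >= c,  y >= 0.

So the dual LP is:
  minimize  5y1 + 7y2 + 21y3
  subject to:
    y1 + y3 >= 2
    y2 + 4y3 >= 3
    y1, y2, y3 >= 0

Solving the primal: x* = (5, 4).
  primal value c^T x* = 22.
Solving the dual: y* = (1.25, 0, 0.75).
  dual value b^T y* = 22.
Strong duality: c^T x* = b^T y*. Confirmed.

22


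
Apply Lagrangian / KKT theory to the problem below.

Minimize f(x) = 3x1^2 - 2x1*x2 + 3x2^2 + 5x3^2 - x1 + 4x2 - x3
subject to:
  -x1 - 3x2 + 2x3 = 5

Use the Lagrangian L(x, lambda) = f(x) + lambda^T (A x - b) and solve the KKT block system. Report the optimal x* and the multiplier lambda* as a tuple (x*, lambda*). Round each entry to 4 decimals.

Form the Lagrangian:
  L(x, lambda) = (1/2) x^T Q x + c^T x + lambda^T (A x - b)
Stationarity (grad_x L = 0): Q x + c + A^T lambda = 0.
Primal feasibility: A x = b.

This gives the KKT block system:
  [ Q   A^T ] [ x     ]   [-c ]
  [ A    0  ] [ lambda ] = [ b ]

Solving the linear system:
  x*      = (-0.441, -1.3184, 0.3019)
  lambda* = (-1.0094)
  f(x*)   = -0.0436

x* = (-0.441, -1.3184, 0.3019), lambda* = (-1.0094)


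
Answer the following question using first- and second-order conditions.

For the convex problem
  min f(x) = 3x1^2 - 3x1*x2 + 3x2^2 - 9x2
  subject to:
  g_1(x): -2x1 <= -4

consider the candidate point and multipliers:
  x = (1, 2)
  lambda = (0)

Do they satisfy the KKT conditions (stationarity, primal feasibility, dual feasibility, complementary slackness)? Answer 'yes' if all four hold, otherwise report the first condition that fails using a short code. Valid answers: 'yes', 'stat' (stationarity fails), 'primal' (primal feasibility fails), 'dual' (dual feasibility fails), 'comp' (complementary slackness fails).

Gradient of f: grad f(x) = Q x + c = (0, 0)
Constraint values g_i(x) = a_i^T x - b_i:
  g_1((1, 2)) = 2
Stationarity residual: grad f(x) + sum_i lambda_i a_i = (0, 0)
  -> stationarity OK
Primal feasibility (all g_i <= 0): FAILS
Dual feasibility (all lambda_i >= 0): OK
Complementary slackness (lambda_i * g_i(x) = 0 for all i): OK

Verdict: the first failing condition is primal_feasibility -> primal.

primal


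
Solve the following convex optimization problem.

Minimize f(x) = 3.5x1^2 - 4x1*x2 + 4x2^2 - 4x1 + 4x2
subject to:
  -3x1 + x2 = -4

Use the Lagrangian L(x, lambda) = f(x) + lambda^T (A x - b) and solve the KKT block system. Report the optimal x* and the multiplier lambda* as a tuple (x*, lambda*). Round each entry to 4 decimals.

Form the Lagrangian:
  L(x, lambda) = (1/2) x^T Q x + c^T x + lambda^T (A x - b)
Stationarity (grad_x L = 0): Q x + c + A^T lambda = 0.
Primal feasibility: A x = b.

This gives the KKT block system:
  [ Q   A^T ] [ x     ]   [-c ]
  [ A    0  ] [ lambda ] = [ b ]

Solving the linear system:
  x*      = (1.3091, -0.0727)
  lambda* = (1.8182)
  f(x*)   = 0.8727

x* = (1.3091, -0.0727), lambda* = (1.8182)


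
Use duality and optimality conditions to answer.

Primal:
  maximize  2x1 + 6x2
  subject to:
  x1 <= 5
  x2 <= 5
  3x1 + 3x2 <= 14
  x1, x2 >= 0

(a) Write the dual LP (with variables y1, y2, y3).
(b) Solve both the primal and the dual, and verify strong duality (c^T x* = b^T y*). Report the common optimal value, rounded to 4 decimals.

The standard primal-dual pair for 'max c^T x s.t. A x <= b, x >= 0' is:
  Dual:  min b^T y  s.t.  A^T y >= c,  y >= 0.

So the dual LP is:
  minimize  5y1 + 5y2 + 14y3
  subject to:
    y1 + 3y3 >= 2
    y2 + 3y3 >= 6
    y1, y2, y3 >= 0

Solving the primal: x* = (0, 4.6667).
  primal value c^T x* = 28.
Solving the dual: y* = (0, 0, 2).
  dual value b^T y* = 28.
Strong duality: c^T x* = b^T y*. Confirmed.

28


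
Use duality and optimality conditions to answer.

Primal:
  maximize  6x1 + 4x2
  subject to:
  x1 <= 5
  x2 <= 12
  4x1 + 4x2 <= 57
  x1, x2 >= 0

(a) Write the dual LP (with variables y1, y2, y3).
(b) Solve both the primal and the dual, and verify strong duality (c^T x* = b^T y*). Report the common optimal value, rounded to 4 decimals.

The standard primal-dual pair for 'max c^T x s.t. A x <= b, x >= 0' is:
  Dual:  min b^T y  s.t.  A^T y >= c,  y >= 0.

So the dual LP is:
  minimize  5y1 + 12y2 + 57y3
  subject to:
    y1 + 4y3 >= 6
    y2 + 4y3 >= 4
    y1, y2, y3 >= 0

Solving the primal: x* = (5, 9.25).
  primal value c^T x* = 67.
Solving the dual: y* = (2, 0, 1).
  dual value b^T y* = 67.
Strong duality: c^T x* = b^T y*. Confirmed.

67


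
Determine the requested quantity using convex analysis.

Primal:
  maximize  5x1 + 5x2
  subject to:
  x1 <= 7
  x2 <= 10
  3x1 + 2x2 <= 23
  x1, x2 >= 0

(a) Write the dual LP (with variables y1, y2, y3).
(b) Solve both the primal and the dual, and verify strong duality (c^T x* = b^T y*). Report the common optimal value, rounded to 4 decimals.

The standard primal-dual pair for 'max c^T x s.t. A x <= b, x >= 0' is:
  Dual:  min b^T y  s.t.  A^T y >= c,  y >= 0.

So the dual LP is:
  minimize  7y1 + 10y2 + 23y3
  subject to:
    y1 + 3y3 >= 5
    y2 + 2y3 >= 5
    y1, y2, y3 >= 0

Solving the primal: x* = (1, 10).
  primal value c^T x* = 55.
Solving the dual: y* = (0, 1.6667, 1.6667).
  dual value b^T y* = 55.
Strong duality: c^T x* = b^T y*. Confirmed.

55


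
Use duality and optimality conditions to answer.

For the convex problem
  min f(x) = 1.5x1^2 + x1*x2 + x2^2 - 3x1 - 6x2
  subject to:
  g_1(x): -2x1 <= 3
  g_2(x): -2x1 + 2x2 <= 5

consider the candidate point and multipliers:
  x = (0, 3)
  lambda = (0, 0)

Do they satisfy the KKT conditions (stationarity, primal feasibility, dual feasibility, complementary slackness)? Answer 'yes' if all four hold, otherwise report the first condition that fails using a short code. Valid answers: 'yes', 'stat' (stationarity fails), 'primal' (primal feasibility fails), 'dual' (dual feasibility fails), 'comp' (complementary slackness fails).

Gradient of f: grad f(x) = Q x + c = (0, 0)
Constraint values g_i(x) = a_i^T x - b_i:
  g_1((0, 3)) = -3
  g_2((0, 3)) = 1
Stationarity residual: grad f(x) + sum_i lambda_i a_i = (0, 0)
  -> stationarity OK
Primal feasibility (all g_i <= 0): FAILS
Dual feasibility (all lambda_i >= 0): OK
Complementary slackness (lambda_i * g_i(x) = 0 for all i): OK

Verdict: the first failing condition is primal_feasibility -> primal.

primal


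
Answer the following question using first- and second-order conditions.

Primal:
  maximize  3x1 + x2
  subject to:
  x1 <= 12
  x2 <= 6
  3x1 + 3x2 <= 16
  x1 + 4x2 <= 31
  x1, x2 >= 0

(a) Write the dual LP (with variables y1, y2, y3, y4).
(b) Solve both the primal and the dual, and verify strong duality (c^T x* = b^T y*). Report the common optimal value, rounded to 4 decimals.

The standard primal-dual pair for 'max c^T x s.t. A x <= b, x >= 0' is:
  Dual:  min b^T y  s.t.  A^T y >= c,  y >= 0.

So the dual LP is:
  minimize  12y1 + 6y2 + 16y3 + 31y4
  subject to:
    y1 + 3y3 + y4 >= 3
    y2 + 3y3 + 4y4 >= 1
    y1, y2, y3, y4 >= 0

Solving the primal: x* = (5.3333, 0).
  primal value c^T x* = 16.
Solving the dual: y* = (0, 0, 1, 0).
  dual value b^T y* = 16.
Strong duality: c^T x* = b^T y*. Confirmed.

16


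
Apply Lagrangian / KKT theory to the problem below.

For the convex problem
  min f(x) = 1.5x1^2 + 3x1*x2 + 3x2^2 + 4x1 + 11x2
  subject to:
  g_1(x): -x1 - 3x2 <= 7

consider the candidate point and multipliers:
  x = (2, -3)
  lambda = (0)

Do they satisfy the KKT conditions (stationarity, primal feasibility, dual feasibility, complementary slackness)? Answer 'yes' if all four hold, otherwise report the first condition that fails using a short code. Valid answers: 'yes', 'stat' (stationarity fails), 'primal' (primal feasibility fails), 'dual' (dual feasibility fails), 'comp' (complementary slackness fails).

Gradient of f: grad f(x) = Q x + c = (1, -1)
Constraint values g_i(x) = a_i^T x - b_i:
  g_1((2, -3)) = 0
Stationarity residual: grad f(x) + sum_i lambda_i a_i = (1, -1)
  -> stationarity FAILS
Primal feasibility (all g_i <= 0): OK
Dual feasibility (all lambda_i >= 0): OK
Complementary slackness (lambda_i * g_i(x) = 0 for all i): OK

Verdict: the first failing condition is stationarity -> stat.

stat


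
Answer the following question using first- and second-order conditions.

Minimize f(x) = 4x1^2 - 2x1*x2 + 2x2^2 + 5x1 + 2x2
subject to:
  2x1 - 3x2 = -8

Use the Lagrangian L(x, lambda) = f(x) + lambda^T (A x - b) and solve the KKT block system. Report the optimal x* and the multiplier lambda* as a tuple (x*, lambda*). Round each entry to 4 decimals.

Form the Lagrangian:
  L(x, lambda) = (1/2) x^T Q x + c^T x + lambda^T (A x - b)
Stationarity (grad_x L = 0): Q x + c + A^T lambda = 0.
Primal feasibility: A x = b.

This gives the KKT block system:
  [ Q   A^T ] [ x     ]   [-c ]
  [ A    0  ] [ lambda ] = [ b ]

Solving the linear system:
  x*      = (-1.1406, 1.9062)
  lambda* = (3.9688)
  f(x*)   = 14.9297

x* = (-1.1406, 1.9062), lambda* = (3.9688)


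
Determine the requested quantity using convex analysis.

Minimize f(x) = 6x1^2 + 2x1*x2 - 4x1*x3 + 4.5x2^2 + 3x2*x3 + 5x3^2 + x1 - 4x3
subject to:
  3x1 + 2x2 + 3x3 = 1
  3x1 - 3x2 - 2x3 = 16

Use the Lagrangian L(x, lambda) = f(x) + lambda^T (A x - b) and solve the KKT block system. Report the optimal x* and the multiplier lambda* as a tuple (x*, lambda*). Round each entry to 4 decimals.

Form the Lagrangian:
  L(x, lambda) = (1/2) x^T Q x + c^T x + lambda^T (A x - b)
Stationarity (grad_x L = 0): Q x + c + A^T lambda = 0.
Primal feasibility: A x = b.

This gives the KKT block system:
  [ Q   A^T ] [ x     ]   [-c ]
  [ A    0  ] [ lambda ] = [ b ]

Solving the linear system:
  x*      = (2.1939, -3.4182, 0.4182)
  lambda* = (1.2606, -7.5333)
  f(x*)   = 59.897

x* = (2.1939, -3.4182, 0.4182), lambda* = (1.2606, -7.5333)


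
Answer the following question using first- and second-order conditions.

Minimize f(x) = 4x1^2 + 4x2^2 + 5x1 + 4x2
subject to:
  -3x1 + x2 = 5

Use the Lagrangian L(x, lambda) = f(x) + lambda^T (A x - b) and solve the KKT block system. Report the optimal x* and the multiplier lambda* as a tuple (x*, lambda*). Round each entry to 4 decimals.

Form the Lagrangian:
  L(x, lambda) = (1/2) x^T Q x + c^T x + lambda^T (A x - b)
Stationarity (grad_x L = 0): Q x + c + A^T lambda = 0.
Primal feasibility: A x = b.

This gives the KKT block system:
  [ Q   A^T ] [ x     ]   [-c ]
  [ A    0  ] [ lambda ] = [ b ]

Solving the linear system:
  x*      = (-1.7125, -0.1375)
  lambda* = (-2.9)
  f(x*)   = 2.6937

x* = (-1.7125, -0.1375), lambda* = (-2.9)


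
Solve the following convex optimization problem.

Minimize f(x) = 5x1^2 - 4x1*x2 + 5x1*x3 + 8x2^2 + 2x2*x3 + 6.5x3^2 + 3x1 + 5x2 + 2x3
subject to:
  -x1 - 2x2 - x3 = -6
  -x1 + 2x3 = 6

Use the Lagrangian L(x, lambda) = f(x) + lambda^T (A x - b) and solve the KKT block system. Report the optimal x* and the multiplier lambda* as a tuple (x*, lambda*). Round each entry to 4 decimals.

Form the Lagrangian:
  L(x, lambda) = (1/2) x^T Q x + c^T x + lambda^T (A x - b)
Stationarity (grad_x L = 0): Q x + c + A^T lambda = 0.
Primal feasibility: A x = b.

This gives the KKT block system:
  [ Q   A^T ] [ x     ]   [-c ]
  [ A    0  ] [ lambda ] = [ b ]

Solving the linear system:
  x*      = (-0.2441, 1.6831, 2.878)
  lambda* = (19.3307, -11.1142)
  f(x*)   = 98.0541

x* = (-0.2441, 1.6831, 2.878), lambda* = (19.3307, -11.1142)


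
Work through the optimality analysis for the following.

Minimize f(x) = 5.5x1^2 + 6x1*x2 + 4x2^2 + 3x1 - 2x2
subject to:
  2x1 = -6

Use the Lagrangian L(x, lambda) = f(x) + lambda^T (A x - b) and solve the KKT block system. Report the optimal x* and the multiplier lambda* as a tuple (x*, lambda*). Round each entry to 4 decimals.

Form the Lagrangian:
  L(x, lambda) = (1/2) x^T Q x + c^T x + lambda^T (A x - b)
Stationarity (grad_x L = 0): Q x + c + A^T lambda = 0.
Primal feasibility: A x = b.

This gives the KKT block system:
  [ Q   A^T ] [ x     ]   [-c ]
  [ A    0  ] [ lambda ] = [ b ]

Solving the linear system:
  x*      = (-3, 2.5)
  lambda* = (7.5)
  f(x*)   = 15.5

x* = (-3, 2.5), lambda* = (7.5)


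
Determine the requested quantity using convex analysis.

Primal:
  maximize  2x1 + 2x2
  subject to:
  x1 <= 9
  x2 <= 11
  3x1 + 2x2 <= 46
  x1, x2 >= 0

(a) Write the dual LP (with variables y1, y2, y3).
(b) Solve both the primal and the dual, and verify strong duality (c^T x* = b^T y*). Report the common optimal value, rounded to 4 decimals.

The standard primal-dual pair for 'max c^T x s.t. A x <= b, x >= 0' is:
  Dual:  min b^T y  s.t.  A^T y >= c,  y >= 0.

So the dual LP is:
  minimize  9y1 + 11y2 + 46y3
  subject to:
    y1 + 3y3 >= 2
    y2 + 2y3 >= 2
    y1, y2, y3 >= 0

Solving the primal: x* = (8, 11).
  primal value c^T x* = 38.
Solving the dual: y* = (0, 0.6667, 0.6667).
  dual value b^T y* = 38.
Strong duality: c^T x* = b^T y*. Confirmed.

38


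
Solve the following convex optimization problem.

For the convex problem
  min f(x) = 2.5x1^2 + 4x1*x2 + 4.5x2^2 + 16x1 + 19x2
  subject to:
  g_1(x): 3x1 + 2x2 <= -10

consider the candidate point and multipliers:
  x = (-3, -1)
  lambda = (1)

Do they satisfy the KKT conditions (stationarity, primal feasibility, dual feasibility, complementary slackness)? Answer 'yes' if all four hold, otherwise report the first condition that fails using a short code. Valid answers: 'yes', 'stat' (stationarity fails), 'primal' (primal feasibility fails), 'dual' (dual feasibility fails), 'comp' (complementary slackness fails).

Gradient of f: grad f(x) = Q x + c = (-3, -2)
Constraint values g_i(x) = a_i^T x - b_i:
  g_1((-3, -1)) = -1
Stationarity residual: grad f(x) + sum_i lambda_i a_i = (0, 0)
  -> stationarity OK
Primal feasibility (all g_i <= 0): OK
Dual feasibility (all lambda_i >= 0): OK
Complementary slackness (lambda_i * g_i(x) = 0 for all i): FAILS

Verdict: the first failing condition is complementary_slackness -> comp.

comp


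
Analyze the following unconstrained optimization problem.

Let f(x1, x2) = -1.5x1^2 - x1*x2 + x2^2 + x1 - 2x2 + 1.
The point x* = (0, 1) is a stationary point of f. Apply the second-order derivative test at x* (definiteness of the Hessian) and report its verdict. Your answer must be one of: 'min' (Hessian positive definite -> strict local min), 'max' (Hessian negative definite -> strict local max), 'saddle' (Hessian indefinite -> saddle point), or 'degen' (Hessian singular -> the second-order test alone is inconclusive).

Compute the Hessian H = grad^2 f:
  H = [[-3, -1], [-1, 2]]
Verify stationarity: grad f(x*) = H x* + g = (0, 0).
Eigenvalues of H: -3.1926, 2.1926.
Eigenvalues have mixed signs, so H is indefinite -> x* is a saddle point.

saddle


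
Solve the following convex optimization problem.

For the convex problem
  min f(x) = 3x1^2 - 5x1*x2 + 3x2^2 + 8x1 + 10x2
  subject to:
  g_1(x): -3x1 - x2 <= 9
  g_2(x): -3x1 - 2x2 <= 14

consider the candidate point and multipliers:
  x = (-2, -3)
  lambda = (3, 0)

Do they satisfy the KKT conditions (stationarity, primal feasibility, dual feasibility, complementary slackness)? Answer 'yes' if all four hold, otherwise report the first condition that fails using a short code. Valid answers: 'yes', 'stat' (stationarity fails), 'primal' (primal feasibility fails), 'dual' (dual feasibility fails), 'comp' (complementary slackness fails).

Gradient of f: grad f(x) = Q x + c = (11, 2)
Constraint values g_i(x) = a_i^T x - b_i:
  g_1((-2, -3)) = 0
  g_2((-2, -3)) = -2
Stationarity residual: grad f(x) + sum_i lambda_i a_i = (2, -1)
  -> stationarity FAILS
Primal feasibility (all g_i <= 0): OK
Dual feasibility (all lambda_i >= 0): OK
Complementary slackness (lambda_i * g_i(x) = 0 for all i): OK

Verdict: the first failing condition is stationarity -> stat.

stat


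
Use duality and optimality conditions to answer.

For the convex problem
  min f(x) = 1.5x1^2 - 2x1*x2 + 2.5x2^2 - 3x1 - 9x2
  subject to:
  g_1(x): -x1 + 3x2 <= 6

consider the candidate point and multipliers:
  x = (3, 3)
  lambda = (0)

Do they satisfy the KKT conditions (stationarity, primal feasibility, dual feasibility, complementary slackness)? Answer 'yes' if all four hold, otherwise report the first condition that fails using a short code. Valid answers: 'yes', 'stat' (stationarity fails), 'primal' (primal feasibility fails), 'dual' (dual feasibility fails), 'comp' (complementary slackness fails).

Gradient of f: grad f(x) = Q x + c = (0, 0)
Constraint values g_i(x) = a_i^T x - b_i:
  g_1((3, 3)) = 0
Stationarity residual: grad f(x) + sum_i lambda_i a_i = (0, 0)
  -> stationarity OK
Primal feasibility (all g_i <= 0): OK
Dual feasibility (all lambda_i >= 0): OK
Complementary slackness (lambda_i * g_i(x) = 0 for all i): OK

Verdict: yes, KKT holds.

yes


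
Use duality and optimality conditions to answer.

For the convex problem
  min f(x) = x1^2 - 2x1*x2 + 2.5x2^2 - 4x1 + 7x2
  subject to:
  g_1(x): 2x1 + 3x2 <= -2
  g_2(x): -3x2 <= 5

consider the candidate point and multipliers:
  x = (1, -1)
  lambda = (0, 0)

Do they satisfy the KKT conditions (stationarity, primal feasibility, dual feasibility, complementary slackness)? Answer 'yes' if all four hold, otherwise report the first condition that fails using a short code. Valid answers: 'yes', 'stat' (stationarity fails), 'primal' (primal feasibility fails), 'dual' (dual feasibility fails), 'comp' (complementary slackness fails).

Gradient of f: grad f(x) = Q x + c = (0, 0)
Constraint values g_i(x) = a_i^T x - b_i:
  g_1((1, -1)) = 1
  g_2((1, -1)) = -2
Stationarity residual: grad f(x) + sum_i lambda_i a_i = (0, 0)
  -> stationarity OK
Primal feasibility (all g_i <= 0): FAILS
Dual feasibility (all lambda_i >= 0): OK
Complementary slackness (lambda_i * g_i(x) = 0 for all i): OK

Verdict: the first failing condition is primal_feasibility -> primal.

primal


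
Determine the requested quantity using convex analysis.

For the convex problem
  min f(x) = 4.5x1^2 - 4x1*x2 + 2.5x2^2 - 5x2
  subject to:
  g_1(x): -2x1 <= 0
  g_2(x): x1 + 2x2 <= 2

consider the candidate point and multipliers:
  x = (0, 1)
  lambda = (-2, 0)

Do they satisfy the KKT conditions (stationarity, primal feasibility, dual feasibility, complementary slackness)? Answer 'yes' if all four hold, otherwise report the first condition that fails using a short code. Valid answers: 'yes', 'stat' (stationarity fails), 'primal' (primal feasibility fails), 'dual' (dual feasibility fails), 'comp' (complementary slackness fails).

Gradient of f: grad f(x) = Q x + c = (-4, 0)
Constraint values g_i(x) = a_i^T x - b_i:
  g_1((0, 1)) = 0
  g_2((0, 1)) = 0
Stationarity residual: grad f(x) + sum_i lambda_i a_i = (0, 0)
  -> stationarity OK
Primal feasibility (all g_i <= 0): OK
Dual feasibility (all lambda_i >= 0): FAILS
Complementary slackness (lambda_i * g_i(x) = 0 for all i): OK

Verdict: the first failing condition is dual_feasibility -> dual.

dual


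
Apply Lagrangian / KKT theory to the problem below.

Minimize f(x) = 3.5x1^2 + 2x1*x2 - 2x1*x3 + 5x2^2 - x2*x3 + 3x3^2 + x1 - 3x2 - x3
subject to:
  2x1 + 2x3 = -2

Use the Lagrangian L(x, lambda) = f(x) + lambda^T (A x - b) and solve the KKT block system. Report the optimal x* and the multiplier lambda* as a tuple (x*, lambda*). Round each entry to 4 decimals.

Form the Lagrangian:
  L(x, lambda) = (1/2) x^T Q x + c^T x + lambda^T (A x - b)
Stationarity (grad_x L = 0): Q x + c + A^T lambda = 0.
Primal feasibility: A x = b.

This gives the KKT block system:
  [ Q   A^T ] [ x     ]   [-c ]
  [ A    0  ] [ lambda ] = [ b ]

Solving the linear system:
  x*      = (-0.6584, 0.3975, -0.3416)
  lambda* = (1.0652)
  f(x*)   = 0.3106

x* = (-0.6584, 0.3975, -0.3416), lambda* = (1.0652)


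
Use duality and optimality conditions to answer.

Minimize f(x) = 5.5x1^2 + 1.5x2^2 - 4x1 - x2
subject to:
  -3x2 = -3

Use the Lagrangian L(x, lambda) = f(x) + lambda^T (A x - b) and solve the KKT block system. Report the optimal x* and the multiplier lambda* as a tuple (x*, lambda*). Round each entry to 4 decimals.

Form the Lagrangian:
  L(x, lambda) = (1/2) x^T Q x + c^T x + lambda^T (A x - b)
Stationarity (grad_x L = 0): Q x + c + A^T lambda = 0.
Primal feasibility: A x = b.

This gives the KKT block system:
  [ Q   A^T ] [ x     ]   [-c ]
  [ A    0  ] [ lambda ] = [ b ]

Solving the linear system:
  x*      = (0.3636, 1)
  lambda* = (0.6667)
  f(x*)   = -0.2273

x* = (0.3636, 1), lambda* = (0.6667)


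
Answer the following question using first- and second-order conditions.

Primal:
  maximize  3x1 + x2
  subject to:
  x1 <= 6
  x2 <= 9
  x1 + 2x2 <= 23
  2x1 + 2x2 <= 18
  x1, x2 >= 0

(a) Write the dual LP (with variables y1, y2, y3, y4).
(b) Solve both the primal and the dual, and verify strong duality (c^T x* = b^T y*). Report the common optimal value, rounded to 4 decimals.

The standard primal-dual pair for 'max c^T x s.t. A x <= b, x >= 0' is:
  Dual:  min b^T y  s.t.  A^T y >= c,  y >= 0.

So the dual LP is:
  minimize  6y1 + 9y2 + 23y3 + 18y4
  subject to:
    y1 + y3 + 2y4 >= 3
    y2 + 2y3 + 2y4 >= 1
    y1, y2, y3, y4 >= 0

Solving the primal: x* = (6, 3).
  primal value c^T x* = 21.
Solving the dual: y* = (2, 0, 0, 0.5).
  dual value b^T y* = 21.
Strong duality: c^T x* = b^T y*. Confirmed.

21


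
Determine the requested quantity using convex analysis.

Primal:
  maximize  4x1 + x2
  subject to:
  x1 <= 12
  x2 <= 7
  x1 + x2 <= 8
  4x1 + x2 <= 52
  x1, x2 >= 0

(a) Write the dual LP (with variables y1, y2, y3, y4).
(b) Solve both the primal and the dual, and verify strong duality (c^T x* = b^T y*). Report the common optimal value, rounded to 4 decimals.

The standard primal-dual pair for 'max c^T x s.t. A x <= b, x >= 0' is:
  Dual:  min b^T y  s.t.  A^T y >= c,  y >= 0.

So the dual LP is:
  minimize  12y1 + 7y2 + 8y3 + 52y4
  subject to:
    y1 + y3 + 4y4 >= 4
    y2 + y3 + y4 >= 1
    y1, y2, y3, y4 >= 0

Solving the primal: x* = (8, 0).
  primal value c^T x* = 32.
Solving the dual: y* = (0, 0, 4, 0).
  dual value b^T y* = 32.
Strong duality: c^T x* = b^T y*. Confirmed.

32


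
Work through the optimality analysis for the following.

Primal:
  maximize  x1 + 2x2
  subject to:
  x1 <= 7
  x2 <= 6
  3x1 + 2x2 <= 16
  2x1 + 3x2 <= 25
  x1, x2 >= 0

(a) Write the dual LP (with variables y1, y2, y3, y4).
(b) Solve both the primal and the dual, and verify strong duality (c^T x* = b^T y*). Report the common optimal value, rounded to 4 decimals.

The standard primal-dual pair for 'max c^T x s.t. A x <= b, x >= 0' is:
  Dual:  min b^T y  s.t.  A^T y >= c,  y >= 0.

So the dual LP is:
  minimize  7y1 + 6y2 + 16y3 + 25y4
  subject to:
    y1 + 3y3 + 2y4 >= 1
    y2 + 2y3 + 3y4 >= 2
    y1, y2, y3, y4 >= 0

Solving the primal: x* = (1.3333, 6).
  primal value c^T x* = 13.3333.
Solving the dual: y* = (0, 1.3333, 0.3333, 0).
  dual value b^T y* = 13.3333.
Strong duality: c^T x* = b^T y*. Confirmed.

13.3333


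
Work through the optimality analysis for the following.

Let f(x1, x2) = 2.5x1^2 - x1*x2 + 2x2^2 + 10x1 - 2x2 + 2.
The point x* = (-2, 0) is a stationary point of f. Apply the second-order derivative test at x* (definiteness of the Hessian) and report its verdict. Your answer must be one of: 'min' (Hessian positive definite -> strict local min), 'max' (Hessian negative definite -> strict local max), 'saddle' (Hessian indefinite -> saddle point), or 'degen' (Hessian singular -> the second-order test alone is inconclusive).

Compute the Hessian H = grad^2 f:
  H = [[5, -1], [-1, 4]]
Verify stationarity: grad f(x*) = H x* + g = (0, 0).
Eigenvalues of H: 3.382, 5.618.
Both eigenvalues > 0, so H is positive definite -> x* is a strict local min.

min


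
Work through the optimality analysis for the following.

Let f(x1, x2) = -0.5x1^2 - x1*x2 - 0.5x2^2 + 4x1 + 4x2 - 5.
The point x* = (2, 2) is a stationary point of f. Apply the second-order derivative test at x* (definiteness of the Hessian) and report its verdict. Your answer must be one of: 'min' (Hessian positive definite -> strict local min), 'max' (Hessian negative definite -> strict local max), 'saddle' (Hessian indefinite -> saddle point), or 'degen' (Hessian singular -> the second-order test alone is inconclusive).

Compute the Hessian H = grad^2 f:
  H = [[-1, -1], [-1, -1]]
Verify stationarity: grad f(x*) = H x* + g = (0, 0).
Eigenvalues of H: -2, 0.
H has a zero eigenvalue (singular; negative semidefinite but not definite), so H is neither positive definite, negative definite, nor indefinite. The second-order test alone is inconclusive -> degen.
(Indeed, f is constant along the null direction of H through x*, so x* is not a strict local extremum.)

degen


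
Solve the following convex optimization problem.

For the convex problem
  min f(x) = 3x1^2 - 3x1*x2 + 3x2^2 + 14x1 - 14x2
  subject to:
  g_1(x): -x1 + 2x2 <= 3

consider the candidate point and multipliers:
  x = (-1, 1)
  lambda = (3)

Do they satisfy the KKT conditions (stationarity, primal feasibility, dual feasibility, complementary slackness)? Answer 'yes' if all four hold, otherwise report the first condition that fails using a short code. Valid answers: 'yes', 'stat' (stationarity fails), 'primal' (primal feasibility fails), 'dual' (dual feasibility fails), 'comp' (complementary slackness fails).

Gradient of f: grad f(x) = Q x + c = (5, -5)
Constraint values g_i(x) = a_i^T x - b_i:
  g_1((-1, 1)) = 0
Stationarity residual: grad f(x) + sum_i lambda_i a_i = (2, 1)
  -> stationarity FAILS
Primal feasibility (all g_i <= 0): OK
Dual feasibility (all lambda_i >= 0): OK
Complementary slackness (lambda_i * g_i(x) = 0 for all i): OK

Verdict: the first failing condition is stationarity -> stat.

stat


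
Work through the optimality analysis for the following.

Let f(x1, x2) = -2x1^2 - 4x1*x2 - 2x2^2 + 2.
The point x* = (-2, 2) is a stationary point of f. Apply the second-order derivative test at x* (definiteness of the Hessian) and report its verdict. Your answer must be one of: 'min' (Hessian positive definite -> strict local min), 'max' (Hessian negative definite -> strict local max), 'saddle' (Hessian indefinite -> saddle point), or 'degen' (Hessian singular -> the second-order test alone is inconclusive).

Compute the Hessian H = grad^2 f:
  H = [[-4, -4], [-4, -4]]
Verify stationarity: grad f(x*) = H x* + g = (0, 0).
Eigenvalues of H: -8, 0.
H has a zero eigenvalue (singular; negative semidefinite but not definite), so H is neither positive definite, negative definite, nor indefinite. The second-order test alone is inconclusive -> degen.
(Indeed, f is constant along the null direction of H through x*, so x* is not a strict local extremum.)

degen


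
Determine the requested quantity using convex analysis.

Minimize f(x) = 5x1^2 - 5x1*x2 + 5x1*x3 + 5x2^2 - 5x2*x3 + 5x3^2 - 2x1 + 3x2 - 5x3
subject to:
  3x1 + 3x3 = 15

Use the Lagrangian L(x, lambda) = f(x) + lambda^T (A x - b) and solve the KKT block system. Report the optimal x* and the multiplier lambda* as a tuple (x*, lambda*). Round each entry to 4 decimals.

Form the Lagrangian:
  L(x, lambda) = (1/2) x^T Q x + c^T x + lambda^T (A x - b)
Stationarity (grad_x L = 0): Q x + c + A^T lambda = 0.
Primal feasibility: A x = b.

This gives the KKT block system:
  [ Q   A^T ] [ x     ]   [-c ]
  [ A    0  ] [ lambda ] = [ b ]

Solving the linear system:
  x*      = (2.2, 2.2, 2.8)
  lambda* = (-7.6667)
  f(x*)   = 51.6

x* = (2.2, 2.2, 2.8), lambda* = (-7.6667)


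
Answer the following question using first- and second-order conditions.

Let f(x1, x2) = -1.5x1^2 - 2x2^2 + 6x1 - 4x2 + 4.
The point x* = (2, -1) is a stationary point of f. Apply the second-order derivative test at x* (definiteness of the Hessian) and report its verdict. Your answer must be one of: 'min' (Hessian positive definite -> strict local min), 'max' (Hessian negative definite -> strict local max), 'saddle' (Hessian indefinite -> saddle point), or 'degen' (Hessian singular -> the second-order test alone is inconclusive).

Compute the Hessian H = grad^2 f:
  H = [[-3, 0], [0, -4]]
Verify stationarity: grad f(x*) = H x* + g = (0, 0).
Eigenvalues of H: -4, -3.
Both eigenvalues < 0, so H is negative definite -> x* is a strict local max.

max


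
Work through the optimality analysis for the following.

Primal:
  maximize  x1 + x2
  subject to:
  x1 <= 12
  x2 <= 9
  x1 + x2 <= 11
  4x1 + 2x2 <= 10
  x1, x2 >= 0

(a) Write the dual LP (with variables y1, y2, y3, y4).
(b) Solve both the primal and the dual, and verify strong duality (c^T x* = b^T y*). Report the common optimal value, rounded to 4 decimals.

The standard primal-dual pair for 'max c^T x s.t. A x <= b, x >= 0' is:
  Dual:  min b^T y  s.t.  A^T y >= c,  y >= 0.

So the dual LP is:
  minimize  12y1 + 9y2 + 11y3 + 10y4
  subject to:
    y1 + y3 + 4y4 >= 1
    y2 + y3 + 2y4 >= 1
    y1, y2, y3, y4 >= 0

Solving the primal: x* = (0, 5).
  primal value c^T x* = 5.
Solving the dual: y* = (0, 0, 0, 0.5).
  dual value b^T y* = 5.
Strong duality: c^T x* = b^T y*. Confirmed.

5


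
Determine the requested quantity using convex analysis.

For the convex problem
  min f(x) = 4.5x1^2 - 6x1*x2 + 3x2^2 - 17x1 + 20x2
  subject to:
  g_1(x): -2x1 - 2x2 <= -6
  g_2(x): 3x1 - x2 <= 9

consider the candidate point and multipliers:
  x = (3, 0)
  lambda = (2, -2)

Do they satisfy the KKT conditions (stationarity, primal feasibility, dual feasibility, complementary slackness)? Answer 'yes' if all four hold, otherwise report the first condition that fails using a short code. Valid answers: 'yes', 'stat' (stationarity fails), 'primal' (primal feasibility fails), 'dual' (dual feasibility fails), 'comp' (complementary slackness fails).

Gradient of f: grad f(x) = Q x + c = (10, 2)
Constraint values g_i(x) = a_i^T x - b_i:
  g_1((3, 0)) = 0
  g_2((3, 0)) = 0
Stationarity residual: grad f(x) + sum_i lambda_i a_i = (0, 0)
  -> stationarity OK
Primal feasibility (all g_i <= 0): OK
Dual feasibility (all lambda_i >= 0): FAILS
Complementary slackness (lambda_i * g_i(x) = 0 for all i): OK

Verdict: the first failing condition is dual_feasibility -> dual.

dual


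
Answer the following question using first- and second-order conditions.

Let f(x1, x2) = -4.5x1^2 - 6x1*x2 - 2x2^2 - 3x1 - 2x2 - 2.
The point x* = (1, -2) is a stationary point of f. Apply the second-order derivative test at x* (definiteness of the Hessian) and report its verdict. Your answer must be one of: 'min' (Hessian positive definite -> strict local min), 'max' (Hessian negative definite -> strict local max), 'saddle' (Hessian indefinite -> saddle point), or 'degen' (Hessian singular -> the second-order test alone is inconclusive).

Compute the Hessian H = grad^2 f:
  H = [[-9, -6], [-6, -4]]
Verify stationarity: grad f(x*) = H x* + g = (0, 0).
Eigenvalues of H: -13, 0.
H has a zero eigenvalue (singular; negative semidefinite but not definite), so H is neither positive definite, negative definite, nor indefinite. The second-order test alone is inconclusive -> degen.
(Indeed, f is constant along the null direction of H through x*, so x* is not a strict local extremum.)

degen


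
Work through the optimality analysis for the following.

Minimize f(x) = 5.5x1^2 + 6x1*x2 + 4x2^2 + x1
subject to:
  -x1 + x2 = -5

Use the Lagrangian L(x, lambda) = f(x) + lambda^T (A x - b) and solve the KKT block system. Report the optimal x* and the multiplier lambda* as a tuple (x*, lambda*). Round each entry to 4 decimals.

Form the Lagrangian:
  L(x, lambda) = (1/2) x^T Q x + c^T x + lambda^T (A x - b)
Stationarity (grad_x L = 0): Q x + c + A^T lambda = 0.
Primal feasibility: A x = b.

This gives the KKT block system:
  [ Q   A^T ] [ x     ]   [-c ]
  [ A    0  ] [ lambda ] = [ b ]

Solving the linear system:
  x*      = (2.2258, -2.7742)
  lambda* = (8.8387)
  f(x*)   = 23.2097

x* = (2.2258, -2.7742), lambda* = (8.8387)


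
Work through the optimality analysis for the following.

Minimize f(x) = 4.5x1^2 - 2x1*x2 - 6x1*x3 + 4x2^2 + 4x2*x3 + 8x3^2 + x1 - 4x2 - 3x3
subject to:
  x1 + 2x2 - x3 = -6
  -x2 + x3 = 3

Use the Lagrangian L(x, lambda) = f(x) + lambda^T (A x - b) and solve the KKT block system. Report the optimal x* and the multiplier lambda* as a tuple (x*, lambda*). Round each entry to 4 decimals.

Form the Lagrangian:
  L(x, lambda) = (1/2) x^T Q x + c^T x + lambda^T (A x - b)
Stationarity (grad_x L = 0): Q x + c + A^T lambda = 0.
Primal feasibility: A x = b.

This gives the KKT block system:
  [ Q   A^T ] [ x     ]   [-c ]
  [ A    0  ] [ lambda ] = [ b ]

Solving the linear system:
  x*      = (-0.8772, -2.1228, 0.8772)
  lambda* = (7.9123, 0.1053)
  f(x*)   = 26.0702

x* = (-0.8772, -2.1228, 0.8772), lambda* = (7.9123, 0.1053)


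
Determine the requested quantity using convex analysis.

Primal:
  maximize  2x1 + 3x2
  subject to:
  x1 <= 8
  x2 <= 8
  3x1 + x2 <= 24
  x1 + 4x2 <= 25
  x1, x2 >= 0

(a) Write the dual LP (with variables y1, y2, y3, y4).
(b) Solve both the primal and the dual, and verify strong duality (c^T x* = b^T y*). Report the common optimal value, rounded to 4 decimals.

The standard primal-dual pair for 'max c^T x s.t. A x <= b, x >= 0' is:
  Dual:  min b^T y  s.t.  A^T y >= c,  y >= 0.

So the dual LP is:
  minimize  8y1 + 8y2 + 24y3 + 25y4
  subject to:
    y1 + 3y3 + y4 >= 2
    y2 + y3 + 4y4 >= 3
    y1, y2, y3, y4 >= 0

Solving the primal: x* = (6.4545, 4.6364).
  primal value c^T x* = 26.8182.
Solving the dual: y* = (0, 0, 0.4545, 0.6364).
  dual value b^T y* = 26.8182.
Strong duality: c^T x* = b^T y*. Confirmed.

26.8182


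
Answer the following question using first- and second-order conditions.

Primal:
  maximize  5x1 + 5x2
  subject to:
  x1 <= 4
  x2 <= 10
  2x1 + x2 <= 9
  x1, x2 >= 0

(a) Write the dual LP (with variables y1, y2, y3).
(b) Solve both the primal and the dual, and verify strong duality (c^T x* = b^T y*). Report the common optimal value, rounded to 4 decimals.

The standard primal-dual pair for 'max c^T x s.t. A x <= b, x >= 0' is:
  Dual:  min b^T y  s.t.  A^T y >= c,  y >= 0.

So the dual LP is:
  minimize  4y1 + 10y2 + 9y3
  subject to:
    y1 + 2y3 >= 5
    y2 + y3 >= 5
    y1, y2, y3 >= 0

Solving the primal: x* = (0, 9).
  primal value c^T x* = 45.
Solving the dual: y* = (0, 0, 5).
  dual value b^T y* = 45.
Strong duality: c^T x* = b^T y*. Confirmed.

45


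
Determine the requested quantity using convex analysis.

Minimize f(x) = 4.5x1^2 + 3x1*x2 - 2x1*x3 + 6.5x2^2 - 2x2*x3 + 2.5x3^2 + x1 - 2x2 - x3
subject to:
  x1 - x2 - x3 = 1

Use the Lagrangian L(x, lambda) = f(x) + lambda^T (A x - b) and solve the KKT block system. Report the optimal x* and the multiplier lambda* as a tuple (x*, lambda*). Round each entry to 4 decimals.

Form the Lagrangian:
  L(x, lambda) = (1/2) x^T Q x + c^T x + lambda^T (A x - b)
Stationarity (grad_x L = 0): Q x + c + A^T lambda = 0.
Primal feasibility: A x = b.

This gives the KKT block system:
  [ Q   A^T ] [ x     ]   [-c ]
  [ A    0  ] [ lambda ] = [ b ]

Solving the linear system:
  x*      = (0.25, -0.25, -0.5)
  lambda* = (-3.5)
  f(x*)   = 2.375

x* = (0.25, -0.25, -0.5), lambda* = (-3.5)


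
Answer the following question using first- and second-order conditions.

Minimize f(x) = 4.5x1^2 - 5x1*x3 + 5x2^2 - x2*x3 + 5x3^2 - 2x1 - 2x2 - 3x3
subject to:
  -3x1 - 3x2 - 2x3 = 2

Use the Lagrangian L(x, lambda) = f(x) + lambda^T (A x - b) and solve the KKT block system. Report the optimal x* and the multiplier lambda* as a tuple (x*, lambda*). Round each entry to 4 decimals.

Form the Lagrangian:
  L(x, lambda) = (1/2) x^T Q x + c^T x + lambda^T (A x - b)
Stationarity (grad_x L = 0): Q x + c + A^T lambda = 0.
Primal feasibility: A x = b.

This gives the KKT block system:
  [ Q   A^T ] [ x     ]   [-c ]
  [ A    0  ] [ lambda ] = [ b ]

Solving the linear system:
  x*      = (-0.328, -0.2301, -0.1629)
  lambda* = (-1.3793)
  f(x*)   = 2.1817

x* = (-0.328, -0.2301, -0.1629), lambda* = (-1.3793)


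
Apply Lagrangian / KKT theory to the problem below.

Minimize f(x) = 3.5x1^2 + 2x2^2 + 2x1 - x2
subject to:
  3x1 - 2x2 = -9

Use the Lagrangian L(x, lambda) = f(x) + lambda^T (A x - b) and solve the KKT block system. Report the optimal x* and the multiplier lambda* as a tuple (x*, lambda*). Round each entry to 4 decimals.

Form the Lagrangian:
  L(x, lambda) = (1/2) x^T Q x + c^T x + lambda^T (A x - b)
Stationarity (grad_x L = 0): Q x + c + A^T lambda = 0.
Primal feasibility: A x = b.

This gives the KKT block system:
  [ Q   A^T ] [ x     ]   [-c ]
  [ A    0  ] [ lambda ] = [ b ]

Solving the linear system:
  x*      = (-1.7188, 1.9219)
  lambda* = (3.3438)
  f(x*)   = 12.3672

x* = (-1.7188, 1.9219), lambda* = (3.3438)


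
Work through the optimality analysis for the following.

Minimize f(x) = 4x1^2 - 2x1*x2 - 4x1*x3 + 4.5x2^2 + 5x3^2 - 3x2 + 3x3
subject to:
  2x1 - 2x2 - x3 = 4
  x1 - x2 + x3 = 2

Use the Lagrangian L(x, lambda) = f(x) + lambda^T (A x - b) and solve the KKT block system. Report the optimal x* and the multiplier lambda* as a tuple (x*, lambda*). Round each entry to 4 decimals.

Form the Lagrangian:
  L(x, lambda) = (1/2) x^T Q x + c^T x + lambda^T (A x - b)
Stationarity (grad_x L = 0): Q x + c + A^T lambda = 0.
Primal feasibility: A x = b.

This gives the KKT block system:
  [ Q   A^T ] [ x     ]   [-c ]
  [ A    0  ] [ lambda ] = [ b ]

Solving the linear system:
  x*      = (1.3077, -0.6923, 0)
  lambda* = (-4.6923, -2.4615)
  f(x*)   = 12.8846

x* = (1.3077, -0.6923, 0), lambda* = (-4.6923, -2.4615)


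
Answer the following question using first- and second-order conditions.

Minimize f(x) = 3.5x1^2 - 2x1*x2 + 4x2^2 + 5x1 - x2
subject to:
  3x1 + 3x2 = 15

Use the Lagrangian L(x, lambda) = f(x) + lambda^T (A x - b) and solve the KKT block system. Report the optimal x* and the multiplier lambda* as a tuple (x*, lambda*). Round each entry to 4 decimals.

Form the Lagrangian:
  L(x, lambda) = (1/2) x^T Q x + c^T x + lambda^T (A x - b)
Stationarity (grad_x L = 0): Q x + c + A^T lambda = 0.
Primal feasibility: A x = b.

This gives the KKT block system:
  [ Q   A^T ] [ x     ]   [-c ]
  [ A    0  ] [ lambda ] = [ b ]

Solving the linear system:
  x*      = (2.3158, 2.6842)
  lambda* = (-5.2807)
  f(x*)   = 44.0526

x* = (2.3158, 2.6842), lambda* = (-5.2807)


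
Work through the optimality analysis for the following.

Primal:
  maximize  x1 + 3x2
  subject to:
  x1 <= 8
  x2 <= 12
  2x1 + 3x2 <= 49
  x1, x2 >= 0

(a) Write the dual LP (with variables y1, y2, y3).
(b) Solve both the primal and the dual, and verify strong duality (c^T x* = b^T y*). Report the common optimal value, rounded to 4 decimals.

The standard primal-dual pair for 'max c^T x s.t. A x <= b, x >= 0' is:
  Dual:  min b^T y  s.t.  A^T y >= c,  y >= 0.

So the dual LP is:
  minimize  8y1 + 12y2 + 49y3
  subject to:
    y1 + 2y3 >= 1
    y2 + 3y3 >= 3
    y1, y2, y3 >= 0

Solving the primal: x* = (6.5, 12).
  primal value c^T x* = 42.5.
Solving the dual: y* = (0, 1.5, 0.5).
  dual value b^T y* = 42.5.
Strong duality: c^T x* = b^T y*. Confirmed.

42.5


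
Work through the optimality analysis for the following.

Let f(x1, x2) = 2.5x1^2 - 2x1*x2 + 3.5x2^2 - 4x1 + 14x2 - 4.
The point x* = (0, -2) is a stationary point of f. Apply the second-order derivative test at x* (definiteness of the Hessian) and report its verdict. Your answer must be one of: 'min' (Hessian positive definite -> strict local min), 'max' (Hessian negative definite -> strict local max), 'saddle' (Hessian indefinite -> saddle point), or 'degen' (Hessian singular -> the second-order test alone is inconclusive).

Compute the Hessian H = grad^2 f:
  H = [[5, -2], [-2, 7]]
Verify stationarity: grad f(x*) = H x* + g = (0, 0).
Eigenvalues of H: 3.7639, 8.2361.
Both eigenvalues > 0, so H is positive definite -> x* is a strict local min.

min
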